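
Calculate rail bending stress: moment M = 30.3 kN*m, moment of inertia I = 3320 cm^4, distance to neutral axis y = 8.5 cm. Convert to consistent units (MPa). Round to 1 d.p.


Convert units:
M = 30.3 kN*m = 30300000 N*mm
y = 8.5 cm = 85 mm
I = 3320 cm^4 = 33200000 mm^4
sigma = 30300000 * 85 / 33200000
sigma = 77.6 MPa

77.6


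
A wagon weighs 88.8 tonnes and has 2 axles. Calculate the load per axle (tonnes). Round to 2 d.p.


Load per axle = total weight / number of axles
Load = 88.8 / 2
Load = 44.40 tonnes

44.40


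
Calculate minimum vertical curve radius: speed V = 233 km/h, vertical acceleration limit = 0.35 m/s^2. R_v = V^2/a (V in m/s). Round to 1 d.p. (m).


Convert speed: V = 233 / 3.6 = 64.7222 m/s
V^2 = 4188.966 m^2/s^2
R_v = 4188.966 / 0.35
R_v = 11968.5 m

11968.5


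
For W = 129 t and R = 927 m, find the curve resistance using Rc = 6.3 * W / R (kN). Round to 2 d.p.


Rc = 6.3 * W / R
Rc = 6.3 * 129 / 927
Rc = 812.7 / 927
Rc = 0.88 kN

0.88


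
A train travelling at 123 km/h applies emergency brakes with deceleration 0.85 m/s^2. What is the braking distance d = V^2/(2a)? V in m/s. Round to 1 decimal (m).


Convert speed: V = 123 / 3.6 = 34.1667 m/s
V^2 = 1167.3611
d = 1167.3611 / (2 * 0.85)
d = 1167.3611 / 1.7
d = 686.7 m

686.7


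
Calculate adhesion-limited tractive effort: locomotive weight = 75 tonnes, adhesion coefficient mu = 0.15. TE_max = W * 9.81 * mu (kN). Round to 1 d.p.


TE_max = W * g * mu
TE_max = 75 * 9.81 * 0.15
TE_max = 735.75 * 0.15
TE_max = 110.4 kN

110.4


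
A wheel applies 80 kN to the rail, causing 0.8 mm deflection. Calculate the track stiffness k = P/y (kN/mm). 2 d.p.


Track stiffness k = P / y
k = 80 / 0.8
k = 100.00 kN/mm

100.00


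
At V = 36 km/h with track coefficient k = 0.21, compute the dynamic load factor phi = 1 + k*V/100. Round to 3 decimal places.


phi = 1 + k * V / 100
phi = 1 + 0.21 * 36 / 100
phi = 1 + 0.0756
phi = 1.076

1.076


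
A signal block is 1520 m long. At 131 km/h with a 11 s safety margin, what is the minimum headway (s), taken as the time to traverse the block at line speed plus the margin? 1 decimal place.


V = 131 / 3.6 = 36.3889 m/s
Block traversal time = 1520 / 36.3889 = 41.771 s
Headway = 41.771 + 11
Headway = 52.8 s

52.8


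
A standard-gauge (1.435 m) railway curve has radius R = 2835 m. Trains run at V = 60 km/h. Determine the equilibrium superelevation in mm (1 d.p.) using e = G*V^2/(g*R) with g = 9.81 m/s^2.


Convert speed: V = 60 / 3.6 = 16.6667 m/s
Apply formula: e = 1.435 * 16.6667^2 / (9.81 * 2835)
e = 1.435 * 277.7778 / 27811.35
e = 0.014333 m = 14.3 mm

14.3


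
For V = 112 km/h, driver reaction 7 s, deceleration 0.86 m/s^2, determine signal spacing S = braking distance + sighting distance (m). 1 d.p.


V = 112 / 3.6 = 31.1111 m/s
Braking distance = 31.1111^2 / (2*0.86) = 562.7333 m
Sighting distance = 31.1111 * 7 = 217.7778 m
S = 562.7333 + 217.7778 = 780.5 m

780.5


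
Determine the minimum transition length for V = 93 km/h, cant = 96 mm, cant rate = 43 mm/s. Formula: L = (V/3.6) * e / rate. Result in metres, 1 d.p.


Convert speed: V = 93 / 3.6 = 25.8333 m/s
L = 25.8333 * 96 / 43
L = 2480.0 / 43
L = 57.7 m

57.7


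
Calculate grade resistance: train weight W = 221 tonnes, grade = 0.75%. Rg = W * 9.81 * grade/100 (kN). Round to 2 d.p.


Rg = W * 9.81 * grade / 100
Rg = 221 * 9.81 * 0.75 / 100
Rg = 2168.01 * 0.0075
Rg = 16.26 kN

16.26


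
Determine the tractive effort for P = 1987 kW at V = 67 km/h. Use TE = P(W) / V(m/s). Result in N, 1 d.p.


Convert: P = 1987 kW = 1987000 W
V = 67 / 3.6 = 18.6111 m/s
TE = 1987000 / 18.6111
TE = 106764.2 N

106764.2


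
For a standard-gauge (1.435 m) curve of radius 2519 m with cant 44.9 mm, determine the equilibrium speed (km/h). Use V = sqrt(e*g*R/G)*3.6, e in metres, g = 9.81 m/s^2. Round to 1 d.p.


Convert cant: e = 44.9 mm = 0.0449 m
V_ms = sqrt(0.0449 * 9.81 * 2519 / 1.435)
V_ms = sqrt(773.19959) = 27.8065 m/s
V = 27.8065 * 3.6 = 100.1 km/h

100.1


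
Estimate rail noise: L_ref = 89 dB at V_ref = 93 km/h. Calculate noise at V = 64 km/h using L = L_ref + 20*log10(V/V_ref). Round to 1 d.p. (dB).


V/V_ref = 64 / 93 = 0.688172
log10(0.688172) = -0.162303
20 * -0.162303 = -3.2461
L = 89 + -3.2461 = 85.8 dB

85.8


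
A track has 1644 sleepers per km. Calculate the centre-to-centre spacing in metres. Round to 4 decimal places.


Spacing = 1000 m / number of sleepers
Spacing = 1000 / 1644
Spacing = 0.6083 m

0.6083


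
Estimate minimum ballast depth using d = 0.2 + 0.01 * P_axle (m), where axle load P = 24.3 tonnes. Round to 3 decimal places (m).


d = 0.2 + 0.01 * 24.3
d = 0.2 + 0.243
d = 0.443 m

0.443


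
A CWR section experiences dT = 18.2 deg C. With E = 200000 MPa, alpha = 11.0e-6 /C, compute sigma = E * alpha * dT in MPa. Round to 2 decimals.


sigma = E * alpha * dT
sigma = 200000 * 11.0e-6 * 18.2
sigma = 2.2 * 18.2
sigma = 40.04 MPa

40.04


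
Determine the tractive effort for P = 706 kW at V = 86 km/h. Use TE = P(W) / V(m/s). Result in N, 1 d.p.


Convert: P = 706 kW = 706000 W
V = 86 / 3.6 = 23.8889 m/s
TE = 706000 / 23.8889
TE = 29553.5 N

29553.5


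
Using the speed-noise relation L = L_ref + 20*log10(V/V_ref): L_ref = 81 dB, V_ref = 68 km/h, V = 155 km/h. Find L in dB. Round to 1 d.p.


V/V_ref = 155 / 68 = 2.279412
log10(2.279412) = 0.357823
20 * 0.357823 = 7.1565
L = 81 + 7.1565 = 88.2 dB

88.2


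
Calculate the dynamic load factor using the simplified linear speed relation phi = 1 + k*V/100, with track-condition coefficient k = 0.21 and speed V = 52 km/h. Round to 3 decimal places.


phi = 1 + k * V / 100
phi = 1 + 0.21 * 52 / 100
phi = 1 + 0.1092
phi = 1.109

1.109


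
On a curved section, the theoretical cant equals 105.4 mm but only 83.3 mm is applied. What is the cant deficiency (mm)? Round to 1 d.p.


Cant deficiency = equilibrium cant - actual cant
CD = 105.4 - 83.3
CD = 22.1 mm

22.1


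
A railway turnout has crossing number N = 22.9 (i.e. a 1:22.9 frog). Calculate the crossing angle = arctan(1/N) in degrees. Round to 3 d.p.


1/N = 1/22.9 = 0.043668
angle = arctan(0.043668) = 0.04364 rad
angle = 0.04364 * 180/pi = 2.500 degrees

2.500


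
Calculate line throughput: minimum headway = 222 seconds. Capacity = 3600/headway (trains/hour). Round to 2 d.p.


Capacity = 3600 / headway
Capacity = 3600 / 222
Capacity = 16.22 trains/hour

16.22


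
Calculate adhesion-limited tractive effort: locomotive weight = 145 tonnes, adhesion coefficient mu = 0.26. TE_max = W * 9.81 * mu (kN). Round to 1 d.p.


TE_max = W * g * mu
TE_max = 145 * 9.81 * 0.26
TE_max = 1422.45 * 0.26
TE_max = 369.8 kN

369.8


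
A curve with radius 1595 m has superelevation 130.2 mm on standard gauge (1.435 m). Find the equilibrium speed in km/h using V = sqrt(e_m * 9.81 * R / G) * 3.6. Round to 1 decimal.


Convert cant: e = 130.2 mm = 0.1302 m
V_ms = sqrt(0.1302 * 9.81 * 1595 / 1.435)
V_ms = sqrt(1419.674488) = 37.6786 m/s
V = 37.6786 * 3.6 = 135.6 km/h

135.6


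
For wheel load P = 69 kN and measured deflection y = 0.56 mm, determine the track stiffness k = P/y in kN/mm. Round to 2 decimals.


Track stiffness k = P / y
k = 69 / 0.56
k = 123.21 kN/mm

123.21


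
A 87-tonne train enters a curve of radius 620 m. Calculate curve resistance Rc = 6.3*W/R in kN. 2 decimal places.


Rc = 6.3 * W / R
Rc = 6.3 * 87 / 620
Rc = 548.1 / 620
Rc = 0.88 kN

0.88


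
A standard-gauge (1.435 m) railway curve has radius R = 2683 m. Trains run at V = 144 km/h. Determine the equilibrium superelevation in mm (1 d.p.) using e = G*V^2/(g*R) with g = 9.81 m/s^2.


Convert speed: V = 144 / 3.6 = 40.0 m/s
Apply formula: e = 1.435 * 40.0^2 / (9.81 * 2683)
e = 1.435 * 1600.0 / 26320.23
e = 0.087233 m = 87.2 mm

87.2


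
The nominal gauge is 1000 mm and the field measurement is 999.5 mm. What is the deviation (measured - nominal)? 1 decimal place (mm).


Deviation = measured - nominal
Deviation = 999.5 - 1000
Deviation = -0.5 mm

-0.5


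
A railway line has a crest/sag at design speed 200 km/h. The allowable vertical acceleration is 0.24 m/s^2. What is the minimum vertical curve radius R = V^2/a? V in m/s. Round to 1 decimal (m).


Convert speed: V = 200 / 3.6 = 55.5556 m/s
V^2 = 3086.4198 m^2/s^2
R_v = 3086.4198 / 0.24
R_v = 12860.1 m

12860.1


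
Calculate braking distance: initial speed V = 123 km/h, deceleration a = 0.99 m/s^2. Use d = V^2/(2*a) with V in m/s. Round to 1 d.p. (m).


Convert speed: V = 123 / 3.6 = 34.1667 m/s
V^2 = 1167.3611
d = 1167.3611 / (2 * 0.99)
d = 1167.3611 / 1.98
d = 589.6 m

589.6


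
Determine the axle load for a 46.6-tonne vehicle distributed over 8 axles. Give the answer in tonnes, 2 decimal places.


Load per axle = total weight / number of axles
Load = 46.6 / 8
Load = 5.83 tonnes

5.83


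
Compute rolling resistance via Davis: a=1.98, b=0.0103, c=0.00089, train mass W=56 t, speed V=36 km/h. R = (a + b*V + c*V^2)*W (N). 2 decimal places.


b*V = 0.0103 * 36 = 0.3708
c*V^2 = 0.00089 * 1296 = 1.15344
R_per_t = 1.98 + 0.3708 + 1.15344 = 3.50424 N/t
R_total = 3.50424 * 56 = 196.24 N

196.24


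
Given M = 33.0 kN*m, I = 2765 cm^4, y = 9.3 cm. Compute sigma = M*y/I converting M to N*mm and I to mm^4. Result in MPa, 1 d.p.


Convert units:
M = 33.0 kN*m = 33000000 N*mm
y = 9.3 cm = 93 mm
I = 2765 cm^4 = 27650000 mm^4
sigma = 33000000 * 93 / 27650000
sigma = 111.0 MPa

111.0


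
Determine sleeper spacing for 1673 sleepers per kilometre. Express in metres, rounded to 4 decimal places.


Spacing = 1000 m / number of sleepers
Spacing = 1000 / 1673
Spacing = 0.5977 m

0.5977


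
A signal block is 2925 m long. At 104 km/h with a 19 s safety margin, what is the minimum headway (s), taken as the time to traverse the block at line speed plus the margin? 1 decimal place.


V = 104 / 3.6 = 28.8889 m/s
Block traversal time = 2925 / 28.8889 = 101.25 s
Headway = 101.25 + 19
Headway = 120.3 s

120.3


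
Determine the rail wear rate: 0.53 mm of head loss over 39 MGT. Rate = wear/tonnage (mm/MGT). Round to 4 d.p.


Wear rate = total wear / cumulative tonnage
Rate = 0.53 / 39
Rate = 0.0136 mm/MGT

0.0136


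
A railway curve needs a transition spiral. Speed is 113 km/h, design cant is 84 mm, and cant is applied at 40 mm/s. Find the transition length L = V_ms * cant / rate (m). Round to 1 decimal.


Convert speed: V = 113 / 3.6 = 31.3889 m/s
L = 31.3889 * 84 / 40
L = 2636.6667 / 40
L = 65.9 m

65.9


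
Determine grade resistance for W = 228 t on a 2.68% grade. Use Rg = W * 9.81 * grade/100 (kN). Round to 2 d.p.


Rg = W * 9.81 * grade / 100
Rg = 228 * 9.81 * 2.68 / 100
Rg = 2236.68 * 0.0268
Rg = 59.94 kN

59.94


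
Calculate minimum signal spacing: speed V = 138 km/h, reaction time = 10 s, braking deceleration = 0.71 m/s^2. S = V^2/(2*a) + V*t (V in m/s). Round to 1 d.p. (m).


V = 138 / 3.6 = 38.3333 m/s
Braking distance = 38.3333^2 / (2*0.71) = 1034.82 m
Sighting distance = 38.3333 * 10 = 383.3333 m
S = 1034.82 + 383.3333 = 1418.2 m

1418.2


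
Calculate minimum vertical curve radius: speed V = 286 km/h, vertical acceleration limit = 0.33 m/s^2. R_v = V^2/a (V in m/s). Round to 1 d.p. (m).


Convert speed: V = 286 / 3.6 = 79.4444 m/s
V^2 = 6311.4198 m^2/s^2
R_v = 6311.4198 / 0.33
R_v = 19125.5 m

19125.5


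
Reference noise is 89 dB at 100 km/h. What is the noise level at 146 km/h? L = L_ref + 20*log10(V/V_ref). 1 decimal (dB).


V/V_ref = 146 / 100 = 1.46
log10(1.46) = 0.164353
20 * 0.164353 = 3.2871
L = 89 + 3.2871 = 92.3 dB

92.3


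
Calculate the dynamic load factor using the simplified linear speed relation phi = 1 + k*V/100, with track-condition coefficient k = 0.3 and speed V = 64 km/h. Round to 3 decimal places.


phi = 1 + k * V / 100
phi = 1 + 0.3 * 64 / 100
phi = 1 + 0.192
phi = 1.192

1.192


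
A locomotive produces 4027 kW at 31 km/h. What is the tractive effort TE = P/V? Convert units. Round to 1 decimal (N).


Convert: P = 4027 kW = 4027000 W
V = 31 / 3.6 = 8.6111 m/s
TE = 4027000 / 8.6111
TE = 467651.6 N

467651.6


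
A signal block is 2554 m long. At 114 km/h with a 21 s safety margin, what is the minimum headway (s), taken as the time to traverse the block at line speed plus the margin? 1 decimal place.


V = 114 / 3.6 = 31.6667 m/s
Block traversal time = 2554 / 31.6667 = 80.6526 s
Headway = 80.6526 + 21
Headway = 101.7 s

101.7


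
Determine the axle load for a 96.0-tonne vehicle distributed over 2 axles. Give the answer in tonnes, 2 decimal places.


Load per axle = total weight / number of axles
Load = 96.0 / 2
Load = 48.00 tonnes

48.00


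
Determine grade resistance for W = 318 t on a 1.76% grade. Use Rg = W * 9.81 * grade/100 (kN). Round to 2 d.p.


Rg = W * 9.81 * grade / 100
Rg = 318 * 9.81 * 1.76 / 100
Rg = 3119.58 * 0.0176
Rg = 54.90 kN

54.90


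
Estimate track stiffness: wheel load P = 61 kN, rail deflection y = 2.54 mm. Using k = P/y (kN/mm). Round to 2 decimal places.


Track stiffness k = P / y
k = 61 / 2.54
k = 24.02 kN/mm

24.02


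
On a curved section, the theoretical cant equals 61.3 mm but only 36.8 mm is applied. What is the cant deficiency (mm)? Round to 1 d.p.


Cant deficiency = equilibrium cant - actual cant
CD = 61.3 - 36.8
CD = 24.5 mm

24.5


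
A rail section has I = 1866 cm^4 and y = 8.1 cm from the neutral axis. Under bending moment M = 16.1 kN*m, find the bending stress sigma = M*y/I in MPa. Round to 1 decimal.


Convert units:
M = 16.1 kN*m = 16100000 N*mm
y = 8.1 cm = 81 mm
I = 1866 cm^4 = 18660000 mm^4
sigma = 16100000 * 81 / 18660000
sigma = 69.9 MPa

69.9


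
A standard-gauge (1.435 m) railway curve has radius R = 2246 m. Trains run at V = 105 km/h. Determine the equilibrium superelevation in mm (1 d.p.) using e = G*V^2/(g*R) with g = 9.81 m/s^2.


Convert speed: V = 105 / 3.6 = 29.1667 m/s
Apply formula: e = 1.435 * 29.1667^2 / (9.81 * 2246)
e = 1.435 * 850.6944 / 22033.26
e = 0.055405 m = 55.4 mm

55.4


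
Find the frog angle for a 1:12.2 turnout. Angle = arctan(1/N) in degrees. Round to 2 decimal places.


1/N = 1/12.2 = 0.081967
angle = arctan(0.081967) = 0.081784 rad
angle = 0.081784 * 180/pi = 4.69 degrees

4.69


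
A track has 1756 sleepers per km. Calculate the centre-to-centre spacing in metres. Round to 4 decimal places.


Spacing = 1000 m / number of sleepers
Spacing = 1000 / 1756
Spacing = 0.5695 m

0.5695


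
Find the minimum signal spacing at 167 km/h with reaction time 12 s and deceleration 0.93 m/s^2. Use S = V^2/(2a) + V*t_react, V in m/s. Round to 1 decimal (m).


V = 167 / 3.6 = 46.3889 m/s
Braking distance = 46.3889^2 / (2*0.93) = 1156.9511 m
Sighting distance = 46.3889 * 12 = 556.6667 m
S = 1156.9511 + 556.6667 = 1713.6 m

1713.6


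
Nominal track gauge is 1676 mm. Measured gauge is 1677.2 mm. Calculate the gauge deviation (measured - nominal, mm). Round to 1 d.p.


Deviation = measured - nominal
Deviation = 1677.2 - 1676
Deviation = 1.2 mm

1.2


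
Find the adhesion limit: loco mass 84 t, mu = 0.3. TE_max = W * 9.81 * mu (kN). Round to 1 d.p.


TE_max = W * g * mu
TE_max = 84 * 9.81 * 0.3
TE_max = 824.04 * 0.3
TE_max = 247.2 kN

247.2


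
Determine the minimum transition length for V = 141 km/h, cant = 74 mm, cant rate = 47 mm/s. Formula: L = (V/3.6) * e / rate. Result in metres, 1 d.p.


Convert speed: V = 141 / 3.6 = 39.1667 m/s
L = 39.1667 * 74 / 47
L = 2898.3333 / 47
L = 61.7 m

61.7


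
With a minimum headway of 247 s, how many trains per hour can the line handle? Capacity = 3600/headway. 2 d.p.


Capacity = 3600 / headway
Capacity = 3600 / 247
Capacity = 14.57 trains/hour

14.57


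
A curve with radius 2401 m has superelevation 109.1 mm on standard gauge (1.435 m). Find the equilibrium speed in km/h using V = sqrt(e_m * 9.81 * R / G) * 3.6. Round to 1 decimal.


Convert cant: e = 109.1 mm = 0.1091 m
V_ms = sqrt(0.1091 * 9.81 * 2401 / 1.435)
V_ms = sqrt(1790.746112) = 42.3172 m/s
V = 42.3172 * 3.6 = 152.3 km/h

152.3


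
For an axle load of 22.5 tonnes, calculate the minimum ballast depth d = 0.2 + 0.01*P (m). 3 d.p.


d = 0.2 + 0.01 * 22.5
d = 0.2 + 0.225
d = 0.425 m

0.425


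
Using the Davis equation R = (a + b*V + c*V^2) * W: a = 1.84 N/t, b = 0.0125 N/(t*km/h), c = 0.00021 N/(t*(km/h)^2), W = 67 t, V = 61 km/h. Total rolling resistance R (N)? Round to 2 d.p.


b*V = 0.0125 * 61 = 0.7625
c*V^2 = 0.00021 * 3721 = 0.78141
R_per_t = 1.84 + 0.7625 + 0.78141 = 3.38391 N/t
R_total = 3.38391 * 67 = 226.72 N

226.72


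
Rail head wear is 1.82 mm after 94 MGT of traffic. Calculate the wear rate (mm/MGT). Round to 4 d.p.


Wear rate = total wear / cumulative tonnage
Rate = 1.82 / 94
Rate = 0.0194 mm/MGT

0.0194


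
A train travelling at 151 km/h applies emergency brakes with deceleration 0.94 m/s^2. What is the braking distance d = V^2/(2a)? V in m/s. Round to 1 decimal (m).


Convert speed: V = 151 / 3.6 = 41.9444 m/s
V^2 = 1759.3364
d = 1759.3364 / (2 * 0.94)
d = 1759.3364 / 1.88
d = 935.8 m

935.8


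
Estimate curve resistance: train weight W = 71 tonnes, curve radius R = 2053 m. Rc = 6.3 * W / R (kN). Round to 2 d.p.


Rc = 6.3 * W / R
Rc = 6.3 * 71 / 2053
Rc = 447.3 / 2053
Rc = 0.22 kN

0.22


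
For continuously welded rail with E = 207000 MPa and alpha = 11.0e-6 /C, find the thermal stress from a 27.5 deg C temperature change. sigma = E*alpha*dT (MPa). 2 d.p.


sigma = E * alpha * dT
sigma = 207000 * 11.0e-6 * 27.5
sigma = 2.277 * 27.5
sigma = 62.62 MPa

62.62


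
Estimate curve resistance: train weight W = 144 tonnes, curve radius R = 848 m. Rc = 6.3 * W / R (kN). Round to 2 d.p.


Rc = 6.3 * W / R
Rc = 6.3 * 144 / 848
Rc = 907.2 / 848
Rc = 1.07 kN

1.07


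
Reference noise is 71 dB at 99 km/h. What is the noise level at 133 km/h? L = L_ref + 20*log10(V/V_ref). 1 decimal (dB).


V/V_ref = 133 / 99 = 1.343434
log10(1.343434) = 0.128216
20 * 0.128216 = 2.5643
L = 71 + 2.5643 = 73.6 dB

73.6


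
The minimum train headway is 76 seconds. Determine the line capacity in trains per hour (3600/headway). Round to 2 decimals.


Capacity = 3600 / headway
Capacity = 3600 / 76
Capacity = 47.37 trains/hour

47.37


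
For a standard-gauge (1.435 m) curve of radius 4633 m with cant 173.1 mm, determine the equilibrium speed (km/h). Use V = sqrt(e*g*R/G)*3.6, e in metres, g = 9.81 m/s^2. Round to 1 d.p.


Convert cant: e = 173.1 mm = 0.1731 m
V_ms = sqrt(0.1731 * 9.81 * 4633 / 1.435)
V_ms = sqrt(5482.472657) = 74.0437 m/s
V = 74.0437 * 3.6 = 266.6 km/h

266.6


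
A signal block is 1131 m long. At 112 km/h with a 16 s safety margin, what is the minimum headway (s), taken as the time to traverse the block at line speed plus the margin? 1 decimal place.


V = 112 / 3.6 = 31.1111 m/s
Block traversal time = 1131 / 31.1111 = 36.3536 s
Headway = 36.3536 + 16
Headway = 52.4 s

52.4


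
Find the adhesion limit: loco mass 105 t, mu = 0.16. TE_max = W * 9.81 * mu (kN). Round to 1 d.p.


TE_max = W * g * mu
TE_max = 105 * 9.81 * 0.16
TE_max = 1030.05 * 0.16
TE_max = 164.8 kN

164.8


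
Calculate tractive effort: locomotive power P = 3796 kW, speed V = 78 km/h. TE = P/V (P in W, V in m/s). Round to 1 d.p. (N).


Convert: P = 3796 kW = 3796000 W
V = 78 / 3.6 = 21.6667 m/s
TE = 3796000 / 21.6667
TE = 175200.0 N

175200.0


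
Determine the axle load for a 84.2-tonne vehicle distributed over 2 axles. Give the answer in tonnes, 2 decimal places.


Load per axle = total weight / number of axles
Load = 84.2 / 2
Load = 42.10 tonnes

42.10


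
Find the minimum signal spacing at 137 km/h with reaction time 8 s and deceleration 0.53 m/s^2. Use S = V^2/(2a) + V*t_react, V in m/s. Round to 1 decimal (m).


V = 137 / 3.6 = 38.0556 m/s
Braking distance = 38.0556^2 / (2*0.53) = 1366.2503 m
Sighting distance = 38.0556 * 8 = 304.4444 m
S = 1366.2503 + 304.4444 = 1670.7 m

1670.7


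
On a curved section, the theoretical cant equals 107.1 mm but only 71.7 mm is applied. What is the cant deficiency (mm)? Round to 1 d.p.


Cant deficiency = equilibrium cant - actual cant
CD = 107.1 - 71.7
CD = 35.4 mm

35.4


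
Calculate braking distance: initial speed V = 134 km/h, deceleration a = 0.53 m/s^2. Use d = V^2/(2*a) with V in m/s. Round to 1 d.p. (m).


Convert speed: V = 134 / 3.6 = 37.2222 m/s
V^2 = 1385.4938
d = 1385.4938 / (2 * 0.53)
d = 1385.4938 / 1.06
d = 1307.1 m

1307.1


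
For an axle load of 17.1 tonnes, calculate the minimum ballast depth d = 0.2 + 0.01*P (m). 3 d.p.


d = 0.2 + 0.01 * 17.1
d = 0.2 + 0.171
d = 0.371 m

0.371


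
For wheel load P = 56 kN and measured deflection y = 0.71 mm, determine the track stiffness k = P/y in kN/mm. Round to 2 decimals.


Track stiffness k = P / y
k = 56 / 0.71
k = 78.87 kN/mm

78.87


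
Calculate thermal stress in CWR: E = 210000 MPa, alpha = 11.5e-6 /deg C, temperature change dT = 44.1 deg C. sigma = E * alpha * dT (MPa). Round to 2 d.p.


sigma = E * alpha * dT
sigma = 210000 * 11.5e-6 * 44.1
sigma = 2.415 * 44.1
sigma = 106.50 MPa

106.50


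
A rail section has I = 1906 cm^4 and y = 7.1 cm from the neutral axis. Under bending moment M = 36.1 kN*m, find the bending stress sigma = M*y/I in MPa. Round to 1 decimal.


Convert units:
M = 36.1 kN*m = 36100000 N*mm
y = 7.1 cm = 71 mm
I = 1906 cm^4 = 19060000 mm^4
sigma = 36100000 * 71 / 19060000
sigma = 134.5 MPa

134.5


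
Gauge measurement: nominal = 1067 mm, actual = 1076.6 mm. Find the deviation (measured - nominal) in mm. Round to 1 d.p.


Deviation = measured - nominal
Deviation = 1076.6 - 1067
Deviation = 9.6 mm

9.6


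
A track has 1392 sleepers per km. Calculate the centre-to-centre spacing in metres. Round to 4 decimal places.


Spacing = 1000 m / number of sleepers
Spacing = 1000 / 1392
Spacing = 0.7184 m

0.7184


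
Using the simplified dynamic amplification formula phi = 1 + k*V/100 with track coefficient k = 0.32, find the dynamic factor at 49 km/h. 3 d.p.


phi = 1 + k * V / 100
phi = 1 + 0.32 * 49 / 100
phi = 1 + 0.1568
phi = 1.157

1.157


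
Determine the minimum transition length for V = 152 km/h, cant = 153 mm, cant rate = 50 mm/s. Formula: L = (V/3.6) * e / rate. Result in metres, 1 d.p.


Convert speed: V = 152 / 3.6 = 42.2222 m/s
L = 42.2222 * 153 / 50
L = 6460.0 / 50
L = 129.2 m

129.2


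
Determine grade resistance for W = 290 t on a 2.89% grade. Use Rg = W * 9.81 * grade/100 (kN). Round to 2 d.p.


Rg = W * 9.81 * grade / 100
Rg = 290 * 9.81 * 2.89 / 100
Rg = 2844.9 * 0.0289
Rg = 82.22 kN

82.22


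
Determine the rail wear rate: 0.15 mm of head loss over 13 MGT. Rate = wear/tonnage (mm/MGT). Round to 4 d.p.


Wear rate = total wear / cumulative tonnage
Rate = 0.15 / 13
Rate = 0.0115 mm/MGT

0.0115


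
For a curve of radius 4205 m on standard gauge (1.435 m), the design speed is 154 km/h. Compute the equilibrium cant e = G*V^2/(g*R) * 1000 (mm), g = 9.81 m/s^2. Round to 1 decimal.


Convert speed: V = 154 / 3.6 = 42.7778 m/s
Apply formula: e = 1.435 * 42.7778^2 / (9.81 * 4205)
e = 1.435 * 1829.9383 / 41251.05
e = 0.063658 m = 63.7 mm

63.7


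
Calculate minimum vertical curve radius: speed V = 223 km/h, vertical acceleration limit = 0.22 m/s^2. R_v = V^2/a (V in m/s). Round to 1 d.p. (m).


Convert speed: V = 223 / 3.6 = 61.9444 m/s
V^2 = 3837.1142 m^2/s^2
R_v = 3837.1142 / 0.22
R_v = 17441.4 m

17441.4


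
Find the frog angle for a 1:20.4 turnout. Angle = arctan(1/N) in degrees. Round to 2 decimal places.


1/N = 1/20.4 = 0.04902
angle = arctan(0.04902) = 0.04898 rad
angle = 0.04898 * 180/pi = 2.81 degrees

2.81


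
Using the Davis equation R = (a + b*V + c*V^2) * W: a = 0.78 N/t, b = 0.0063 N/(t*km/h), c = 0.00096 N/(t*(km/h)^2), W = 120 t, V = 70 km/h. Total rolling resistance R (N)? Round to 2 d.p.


b*V = 0.0063 * 70 = 0.441
c*V^2 = 0.00096 * 4900 = 4.704
R_per_t = 0.78 + 0.441 + 4.704 = 5.925 N/t
R_total = 5.925 * 120 = 711.00 N

711.00


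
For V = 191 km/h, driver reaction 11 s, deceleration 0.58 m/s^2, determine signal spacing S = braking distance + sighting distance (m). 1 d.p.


V = 191 / 3.6 = 53.0556 m/s
Braking distance = 53.0556^2 / (2*0.58) = 2426.631 m
Sighting distance = 53.0556 * 11 = 583.6111 m
S = 2426.631 + 583.6111 = 3010.2 m

3010.2


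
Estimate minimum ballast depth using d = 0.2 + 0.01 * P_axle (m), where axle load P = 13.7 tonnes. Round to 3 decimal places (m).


d = 0.2 + 0.01 * 13.7
d = 0.2 + 0.137
d = 0.337 m

0.337


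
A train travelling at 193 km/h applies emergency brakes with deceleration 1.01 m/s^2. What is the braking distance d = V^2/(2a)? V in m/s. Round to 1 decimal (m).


Convert speed: V = 193 / 3.6 = 53.6111 m/s
V^2 = 2874.1512
d = 2874.1512 / (2 * 1.01)
d = 2874.1512 / 2.02
d = 1422.8 m

1422.8


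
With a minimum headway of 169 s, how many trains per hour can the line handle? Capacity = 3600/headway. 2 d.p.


Capacity = 3600 / headway
Capacity = 3600 / 169
Capacity = 21.30 trains/hour

21.30


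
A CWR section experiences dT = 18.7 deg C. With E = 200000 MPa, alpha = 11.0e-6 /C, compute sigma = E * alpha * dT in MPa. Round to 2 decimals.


sigma = E * alpha * dT
sigma = 200000 * 11.0e-6 * 18.7
sigma = 2.2 * 18.7
sigma = 41.14 MPa

41.14


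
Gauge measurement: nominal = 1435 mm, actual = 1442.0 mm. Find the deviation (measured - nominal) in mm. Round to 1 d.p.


Deviation = measured - nominal
Deviation = 1442.0 - 1435
Deviation = 7.0 mm

7.0


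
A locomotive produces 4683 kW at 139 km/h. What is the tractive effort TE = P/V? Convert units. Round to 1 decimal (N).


Convert: P = 4683 kW = 4683000 W
V = 139 / 3.6 = 38.6111 m/s
TE = 4683000 / 38.6111
TE = 121286.3 N

121286.3


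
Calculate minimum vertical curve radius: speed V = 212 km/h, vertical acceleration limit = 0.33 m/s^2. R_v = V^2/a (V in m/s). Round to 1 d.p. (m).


Convert speed: V = 212 / 3.6 = 58.8889 m/s
V^2 = 3467.9012 m^2/s^2
R_v = 3467.9012 / 0.33
R_v = 10508.8 m

10508.8


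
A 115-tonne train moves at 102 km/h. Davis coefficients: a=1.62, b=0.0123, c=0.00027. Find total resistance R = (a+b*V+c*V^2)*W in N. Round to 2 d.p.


b*V = 0.0123 * 102 = 1.2546
c*V^2 = 0.00027 * 10404 = 2.80908
R_per_t = 1.62 + 1.2546 + 2.80908 = 5.68368 N/t
R_total = 5.68368 * 115 = 653.62 N

653.62


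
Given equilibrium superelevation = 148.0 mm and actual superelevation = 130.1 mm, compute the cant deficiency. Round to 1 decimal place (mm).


Cant deficiency = equilibrium cant - actual cant
CD = 148.0 - 130.1
CD = 17.9 mm

17.9


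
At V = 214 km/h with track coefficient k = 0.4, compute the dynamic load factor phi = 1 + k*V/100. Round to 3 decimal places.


phi = 1 + k * V / 100
phi = 1 + 0.4 * 214 / 100
phi = 1 + 0.856
phi = 1.856

1.856


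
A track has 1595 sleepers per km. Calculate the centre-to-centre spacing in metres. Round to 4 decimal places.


Spacing = 1000 m / number of sleepers
Spacing = 1000 / 1595
Spacing = 0.6270 m

0.6270


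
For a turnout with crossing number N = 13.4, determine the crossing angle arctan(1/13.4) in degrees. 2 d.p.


1/N = 1/13.4 = 0.074627
angle = arctan(0.074627) = 0.074489 rad
angle = 0.074489 * 180/pi = 4.27 degrees

4.27


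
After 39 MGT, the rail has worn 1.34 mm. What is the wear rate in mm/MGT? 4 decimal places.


Wear rate = total wear / cumulative tonnage
Rate = 1.34 / 39
Rate = 0.0344 mm/MGT

0.0344


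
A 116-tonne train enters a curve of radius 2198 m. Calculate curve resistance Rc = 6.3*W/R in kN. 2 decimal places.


Rc = 6.3 * W / R
Rc = 6.3 * 116 / 2198
Rc = 730.8 / 2198
Rc = 0.33 kN

0.33


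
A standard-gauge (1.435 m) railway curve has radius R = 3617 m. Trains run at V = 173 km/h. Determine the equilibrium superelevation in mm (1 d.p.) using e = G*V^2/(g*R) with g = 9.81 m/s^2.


Convert speed: V = 173 / 3.6 = 48.0556 m/s
Apply formula: e = 1.435 * 48.0556^2 / (9.81 * 3617)
e = 1.435 * 2309.3364 / 35482.77
e = 0.093395 m = 93.4 mm

93.4


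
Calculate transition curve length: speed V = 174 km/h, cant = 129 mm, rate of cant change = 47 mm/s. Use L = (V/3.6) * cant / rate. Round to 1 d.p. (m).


Convert speed: V = 174 / 3.6 = 48.3333 m/s
L = 48.3333 * 129 / 47
L = 6235.0 / 47
L = 132.7 m

132.7


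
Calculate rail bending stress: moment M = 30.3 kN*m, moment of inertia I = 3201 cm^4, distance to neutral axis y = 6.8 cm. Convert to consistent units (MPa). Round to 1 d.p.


Convert units:
M = 30.3 kN*m = 30300000 N*mm
y = 6.8 cm = 68 mm
I = 3201 cm^4 = 32010000 mm^4
sigma = 30300000 * 68 / 32010000
sigma = 64.4 MPa

64.4


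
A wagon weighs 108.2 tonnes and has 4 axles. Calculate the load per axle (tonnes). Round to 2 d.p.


Load per axle = total weight / number of axles
Load = 108.2 / 4
Load = 27.05 tonnes

27.05


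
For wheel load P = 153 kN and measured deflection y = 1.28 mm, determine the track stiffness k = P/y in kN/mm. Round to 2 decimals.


Track stiffness k = P / y
k = 153 / 1.28
k = 119.53 kN/mm

119.53


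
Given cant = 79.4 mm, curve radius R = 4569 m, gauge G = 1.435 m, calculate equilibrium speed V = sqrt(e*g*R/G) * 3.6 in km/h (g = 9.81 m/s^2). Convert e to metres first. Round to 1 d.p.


Convert cant: e = 79.4 mm = 0.0794 m
V_ms = sqrt(0.0794 * 9.81 * 4569 / 1.435)
V_ms = sqrt(2480.040464) = 49.8 m/s
V = 49.8 * 3.6 = 179.3 km/h

179.3


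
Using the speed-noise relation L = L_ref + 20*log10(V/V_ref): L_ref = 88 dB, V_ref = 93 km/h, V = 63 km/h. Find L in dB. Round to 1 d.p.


V/V_ref = 63 / 93 = 0.677419
log10(0.677419) = -0.169142
20 * -0.169142 = -3.3828
L = 88 + -3.3828 = 84.6 dB

84.6


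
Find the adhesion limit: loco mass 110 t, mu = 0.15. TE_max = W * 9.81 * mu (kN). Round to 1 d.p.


TE_max = W * g * mu
TE_max = 110 * 9.81 * 0.15
TE_max = 1079.1 * 0.15
TE_max = 161.9 kN

161.9


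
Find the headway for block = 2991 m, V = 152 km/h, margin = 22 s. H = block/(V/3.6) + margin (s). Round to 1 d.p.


V = 152 / 3.6 = 42.2222 m/s
Block traversal time = 2991 / 42.2222 = 70.8395 s
Headway = 70.8395 + 22
Headway = 92.8 s

92.8


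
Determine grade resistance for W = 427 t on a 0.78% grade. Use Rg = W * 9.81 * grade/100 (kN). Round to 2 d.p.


Rg = W * 9.81 * grade / 100
Rg = 427 * 9.81 * 0.78 / 100
Rg = 4188.87 * 0.0078
Rg = 32.67 kN

32.67


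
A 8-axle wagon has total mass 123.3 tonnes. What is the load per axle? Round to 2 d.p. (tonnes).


Load per axle = total weight / number of axles
Load = 123.3 / 8
Load = 15.41 tonnes

15.41


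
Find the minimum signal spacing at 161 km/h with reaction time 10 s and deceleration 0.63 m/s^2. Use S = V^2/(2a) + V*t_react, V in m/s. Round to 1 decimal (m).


V = 161 / 3.6 = 44.7222 m/s
Braking distance = 44.7222^2 / (2*0.63) = 1587.3628 m
Sighting distance = 44.7222 * 10 = 447.2222 m
S = 1587.3628 + 447.2222 = 2034.6 m

2034.6


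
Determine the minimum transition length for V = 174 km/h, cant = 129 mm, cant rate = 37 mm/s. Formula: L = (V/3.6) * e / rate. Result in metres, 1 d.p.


Convert speed: V = 174 / 3.6 = 48.3333 m/s
L = 48.3333 * 129 / 37
L = 6235.0 / 37
L = 168.5 m

168.5


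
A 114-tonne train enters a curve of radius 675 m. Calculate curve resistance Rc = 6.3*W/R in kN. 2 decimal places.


Rc = 6.3 * W / R
Rc = 6.3 * 114 / 675
Rc = 718.2 / 675
Rc = 1.06 kN

1.06


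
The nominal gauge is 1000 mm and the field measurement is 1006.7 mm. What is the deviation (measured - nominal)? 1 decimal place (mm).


Deviation = measured - nominal
Deviation = 1006.7 - 1000
Deviation = 6.7 mm

6.7


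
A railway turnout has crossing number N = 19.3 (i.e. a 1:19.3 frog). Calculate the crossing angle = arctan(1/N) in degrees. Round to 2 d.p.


1/N = 1/19.3 = 0.051813
angle = arctan(0.051813) = 0.051767 rad
angle = 0.051767 * 180/pi = 2.97 degrees

2.97


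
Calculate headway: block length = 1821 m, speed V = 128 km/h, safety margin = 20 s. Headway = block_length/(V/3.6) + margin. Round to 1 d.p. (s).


V = 128 / 3.6 = 35.5556 m/s
Block traversal time = 1821 / 35.5556 = 51.2156 s
Headway = 51.2156 + 20
Headway = 71.2 s

71.2


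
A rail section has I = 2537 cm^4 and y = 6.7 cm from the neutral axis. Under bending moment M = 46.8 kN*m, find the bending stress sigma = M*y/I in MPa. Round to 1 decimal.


Convert units:
M = 46.8 kN*m = 46800000 N*mm
y = 6.7 cm = 67 mm
I = 2537 cm^4 = 25370000 mm^4
sigma = 46800000 * 67 / 25370000
sigma = 123.6 MPa

123.6


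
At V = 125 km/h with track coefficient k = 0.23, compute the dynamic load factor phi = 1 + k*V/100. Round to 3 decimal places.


phi = 1 + k * V / 100
phi = 1 + 0.23 * 125 / 100
phi = 1 + 0.2875
phi = 1.288

1.288


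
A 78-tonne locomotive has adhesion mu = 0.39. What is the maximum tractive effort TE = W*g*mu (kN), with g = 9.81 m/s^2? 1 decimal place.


TE_max = W * g * mu
TE_max = 78 * 9.81 * 0.39
TE_max = 765.18 * 0.39
TE_max = 298.4 kN

298.4


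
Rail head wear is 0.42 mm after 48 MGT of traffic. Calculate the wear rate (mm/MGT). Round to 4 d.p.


Wear rate = total wear / cumulative tonnage
Rate = 0.42 / 48
Rate = 0.0088 mm/MGT

0.0088


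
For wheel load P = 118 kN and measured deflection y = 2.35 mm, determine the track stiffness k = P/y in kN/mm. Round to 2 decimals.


Track stiffness k = P / y
k = 118 / 2.35
k = 50.21 kN/mm

50.21


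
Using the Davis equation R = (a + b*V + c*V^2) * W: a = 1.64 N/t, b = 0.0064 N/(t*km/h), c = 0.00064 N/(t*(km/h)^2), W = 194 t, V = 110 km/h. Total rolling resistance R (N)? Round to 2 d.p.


b*V = 0.0064 * 110 = 0.704
c*V^2 = 0.00064 * 12100 = 7.744
R_per_t = 1.64 + 0.704 + 7.744 = 10.088 N/t
R_total = 10.088 * 194 = 1957.07 N

1957.07


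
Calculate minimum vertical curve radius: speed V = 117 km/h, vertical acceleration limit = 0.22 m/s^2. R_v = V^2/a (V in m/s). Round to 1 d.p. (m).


Convert speed: V = 117 / 3.6 = 32.5 m/s
V^2 = 1056.25 m^2/s^2
R_v = 1056.25 / 0.22
R_v = 4801.1 m

4801.1


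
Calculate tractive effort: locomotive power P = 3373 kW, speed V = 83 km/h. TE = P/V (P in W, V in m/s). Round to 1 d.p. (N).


Convert: P = 3373 kW = 3373000 W
V = 83 / 3.6 = 23.0556 m/s
TE = 3373000 / 23.0556
TE = 146298.8 N

146298.8


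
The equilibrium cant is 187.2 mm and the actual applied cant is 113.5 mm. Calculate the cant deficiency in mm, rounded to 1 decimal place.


Cant deficiency = equilibrium cant - actual cant
CD = 187.2 - 113.5
CD = 73.7 mm

73.7


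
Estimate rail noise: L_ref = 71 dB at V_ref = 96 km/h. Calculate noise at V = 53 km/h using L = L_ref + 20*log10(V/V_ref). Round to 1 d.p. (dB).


V/V_ref = 53 / 96 = 0.552083
log10(0.552083) = -0.257995
20 * -0.257995 = -5.1599
L = 71 + -5.1599 = 65.8 dB

65.8


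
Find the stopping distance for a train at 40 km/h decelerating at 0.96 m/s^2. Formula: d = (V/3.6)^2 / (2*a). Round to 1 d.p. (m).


Convert speed: V = 40 / 3.6 = 11.1111 m/s
V^2 = 123.4568
d = 123.4568 / (2 * 0.96)
d = 123.4568 / 1.92
d = 64.3 m

64.3


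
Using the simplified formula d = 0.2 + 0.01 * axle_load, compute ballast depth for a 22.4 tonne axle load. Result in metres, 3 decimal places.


d = 0.2 + 0.01 * 22.4
d = 0.2 + 0.224
d = 0.424 m

0.424


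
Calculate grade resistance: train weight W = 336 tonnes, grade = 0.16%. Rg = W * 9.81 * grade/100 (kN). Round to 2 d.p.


Rg = W * 9.81 * grade / 100
Rg = 336 * 9.81 * 0.16 / 100
Rg = 3296.16 * 0.0016
Rg = 5.27 kN

5.27


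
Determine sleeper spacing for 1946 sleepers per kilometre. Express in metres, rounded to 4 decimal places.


Spacing = 1000 m / number of sleepers
Spacing = 1000 / 1946
Spacing = 0.5139 m

0.5139


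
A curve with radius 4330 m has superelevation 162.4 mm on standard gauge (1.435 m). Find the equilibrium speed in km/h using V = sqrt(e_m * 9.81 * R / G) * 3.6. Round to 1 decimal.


Convert cant: e = 162.4 mm = 0.1624 m
V_ms = sqrt(0.1624 * 9.81 * 4330 / 1.435)
V_ms = sqrt(4807.187122) = 69.3339 m/s
V = 69.3339 * 3.6 = 249.6 km/h

249.6


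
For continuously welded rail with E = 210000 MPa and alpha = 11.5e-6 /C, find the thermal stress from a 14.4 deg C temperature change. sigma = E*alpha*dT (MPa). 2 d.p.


sigma = E * alpha * dT
sigma = 210000 * 11.5e-6 * 14.4
sigma = 2.415 * 14.4
sigma = 34.78 MPa

34.78


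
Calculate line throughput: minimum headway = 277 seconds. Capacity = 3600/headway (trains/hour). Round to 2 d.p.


Capacity = 3600 / headway
Capacity = 3600 / 277
Capacity = 13.00 trains/hour

13.00


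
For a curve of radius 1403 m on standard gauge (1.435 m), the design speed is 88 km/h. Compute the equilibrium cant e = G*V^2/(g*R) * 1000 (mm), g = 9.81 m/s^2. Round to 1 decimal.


Convert speed: V = 88 / 3.6 = 24.4444 m/s
Apply formula: e = 1.435 * 24.4444^2 / (9.81 * 1403)
e = 1.435 * 597.5309 / 13763.43
e = 0.0623 m = 62.3 mm

62.3


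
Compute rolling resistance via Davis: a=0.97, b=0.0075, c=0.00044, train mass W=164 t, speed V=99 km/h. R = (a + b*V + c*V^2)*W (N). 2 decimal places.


b*V = 0.0075 * 99 = 0.7425
c*V^2 = 0.00044 * 9801 = 4.31244
R_per_t = 0.97 + 0.7425 + 4.31244 = 6.02494 N/t
R_total = 6.02494 * 164 = 988.09 N

988.09


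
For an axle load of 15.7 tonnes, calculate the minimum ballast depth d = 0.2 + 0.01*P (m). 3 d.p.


d = 0.2 + 0.01 * 15.7
d = 0.2 + 0.157
d = 0.357 m

0.357


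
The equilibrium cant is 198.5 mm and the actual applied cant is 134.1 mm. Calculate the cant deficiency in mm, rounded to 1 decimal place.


Cant deficiency = equilibrium cant - actual cant
CD = 198.5 - 134.1
CD = 64.4 mm

64.4


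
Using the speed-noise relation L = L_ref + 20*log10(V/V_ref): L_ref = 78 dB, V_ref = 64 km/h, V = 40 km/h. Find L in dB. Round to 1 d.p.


V/V_ref = 40 / 64 = 0.625
log10(0.625) = -0.20412
20 * -0.20412 = -4.0824
L = 78 + -4.0824 = 73.9 dB

73.9


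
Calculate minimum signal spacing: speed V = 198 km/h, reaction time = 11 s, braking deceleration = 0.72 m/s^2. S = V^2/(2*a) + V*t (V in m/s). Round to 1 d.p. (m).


V = 198 / 3.6 = 55.0 m/s
Braking distance = 55.0^2 / (2*0.72) = 2100.6944 m
Sighting distance = 55.0 * 11 = 605.0 m
S = 2100.6944 + 605.0 = 2705.7 m

2705.7


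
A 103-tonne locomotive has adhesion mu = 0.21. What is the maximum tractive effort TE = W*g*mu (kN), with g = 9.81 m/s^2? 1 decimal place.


TE_max = W * g * mu
TE_max = 103 * 9.81 * 0.21
TE_max = 1010.43 * 0.21
TE_max = 212.2 kN

212.2


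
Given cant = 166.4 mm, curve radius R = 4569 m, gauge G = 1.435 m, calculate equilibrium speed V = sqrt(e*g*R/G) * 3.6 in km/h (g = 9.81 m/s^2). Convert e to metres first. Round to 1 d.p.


Convert cant: e = 166.4 mm = 0.1664 m
V_ms = sqrt(0.1664 * 9.81 * 4569 / 1.435)
V_ms = sqrt(5197.465154) = 72.0934 m/s
V = 72.0934 * 3.6 = 259.5 km/h

259.5


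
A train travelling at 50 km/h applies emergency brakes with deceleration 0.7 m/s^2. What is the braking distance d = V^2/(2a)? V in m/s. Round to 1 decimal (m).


Convert speed: V = 50 / 3.6 = 13.8889 m/s
V^2 = 192.9012
d = 192.9012 / (2 * 0.7)
d = 192.9012 / 1.4
d = 137.8 m

137.8


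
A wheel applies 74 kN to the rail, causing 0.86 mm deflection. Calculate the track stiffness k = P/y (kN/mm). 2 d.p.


Track stiffness k = P / y
k = 74 / 0.86
k = 86.05 kN/mm

86.05


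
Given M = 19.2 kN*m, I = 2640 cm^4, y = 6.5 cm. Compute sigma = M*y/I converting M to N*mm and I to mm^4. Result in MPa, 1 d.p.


Convert units:
M = 19.2 kN*m = 19200000 N*mm
y = 6.5 cm = 65 mm
I = 2640 cm^4 = 26400000 mm^4
sigma = 19200000 * 65 / 26400000
sigma = 47.3 MPa

47.3


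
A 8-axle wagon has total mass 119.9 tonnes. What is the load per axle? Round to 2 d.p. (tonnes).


Load per axle = total weight / number of axles
Load = 119.9 / 8
Load = 14.99 tonnes

14.99


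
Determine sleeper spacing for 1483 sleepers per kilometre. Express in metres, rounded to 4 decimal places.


Spacing = 1000 m / number of sleepers
Spacing = 1000 / 1483
Spacing = 0.6743 m

0.6743
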